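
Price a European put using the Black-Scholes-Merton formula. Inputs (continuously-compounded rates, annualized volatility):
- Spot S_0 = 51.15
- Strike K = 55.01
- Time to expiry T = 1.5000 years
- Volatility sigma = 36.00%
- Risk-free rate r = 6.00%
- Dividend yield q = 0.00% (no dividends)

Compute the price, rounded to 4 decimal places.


d1 = (ln(S/K) + (r - q + 0.5*sigma^2) * T) / (sigma * sqrt(T)) = 0.25957221
d2 = d1 - sigma * sqrt(T) = -0.18133594
exp(-rT) = 0.91393119; exp(-qT) = 1.00000000
P = K * exp(-rT) * N(-d2) - S_0 * exp(-qT) * N(-d1)
N(-d1) = 0.39759689; N(-d2) = 0.57194805
P = 55.0100 * 0.91393119 * 0.57194805 - 51.1500 * 1.00000000 * 0.39759689 = 8.4178

Answer: Price = 8.4178


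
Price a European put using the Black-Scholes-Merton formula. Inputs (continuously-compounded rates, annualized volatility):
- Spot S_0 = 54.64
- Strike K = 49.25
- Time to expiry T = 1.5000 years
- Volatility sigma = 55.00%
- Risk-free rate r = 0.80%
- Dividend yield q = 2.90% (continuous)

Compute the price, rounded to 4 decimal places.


Answer: Price = 11.5636

Derivation:
d1 = (ln(S/K) + (r - q + 0.5*sigma^2) * T) / (sigma * sqrt(T)) = 0.44422142
d2 = d1 - sigma * sqrt(T) = -0.22938826
exp(-rT) = 0.98807171; exp(-qT) = 0.95743255
P = K * exp(-rT) * N(-d2) - S_0 * exp(-qT) * N(-d1)
N(-d1) = 0.32844125; N(-d2) = 0.59071642
P = 49.2500 * 0.98807171 * 0.59071642 - 54.6400 * 0.95743255 * 0.32844125 = 11.5636


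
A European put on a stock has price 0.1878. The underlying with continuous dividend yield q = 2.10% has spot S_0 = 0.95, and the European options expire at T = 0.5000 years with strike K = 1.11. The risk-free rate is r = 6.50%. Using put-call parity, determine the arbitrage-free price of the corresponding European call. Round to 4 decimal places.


Answer: Call price = 0.0534

Derivation:
Put-call parity: C - P = S_0 * exp(-qT) - K * exp(-rT).
S_0 * exp(-qT) = 0.9500 * 0.98955493 = 0.94007719
K * exp(-rT) = 1.1100 * 0.96802245 = 1.07450492
C = P + S*exp(-qT) - K*exp(-rT)
C = 0.1878 + 0.94007719 - 1.07450492 = 0.0534


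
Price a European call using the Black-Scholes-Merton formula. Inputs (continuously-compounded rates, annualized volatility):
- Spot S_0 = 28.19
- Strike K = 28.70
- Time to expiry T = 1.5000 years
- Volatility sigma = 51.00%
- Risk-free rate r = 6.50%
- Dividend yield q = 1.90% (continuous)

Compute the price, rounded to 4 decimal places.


Answer: Price = 7.2538

Derivation:
d1 = (ln(S/K) + (r - q + 0.5*sigma^2) * T) / (sigma * sqrt(T)) = 0.39407196
d2 = d1 - sigma * sqrt(T) = -0.23054792
exp(-rT) = 0.90710234; exp(-qT) = 0.97190229
C = S_0 * exp(-qT) * N(d1) - K * exp(-rT) * N(d2)
N(d1) = 0.65323604; N(d2) = 0.40883301
C = 28.1900 * 0.97190229 * 0.65323604 - 28.7000 * 0.90710234 * 0.40883301 = 7.2538


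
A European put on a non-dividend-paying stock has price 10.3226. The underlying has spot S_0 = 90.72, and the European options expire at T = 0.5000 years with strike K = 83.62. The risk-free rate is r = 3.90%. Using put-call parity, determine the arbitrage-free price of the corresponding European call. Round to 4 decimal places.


Put-call parity: C - P = S_0 * exp(-qT) - K * exp(-rT).
S_0 * exp(-qT) = 90.7200 * 1.00000000 = 90.72000000
K * exp(-rT) = 83.6200 * 0.98068890 = 82.00520542
C = P + S*exp(-qT) - K*exp(-rT)
C = 10.3226 + 90.72000000 - 82.00520542 = 19.0374

Answer: Call price = 19.0374


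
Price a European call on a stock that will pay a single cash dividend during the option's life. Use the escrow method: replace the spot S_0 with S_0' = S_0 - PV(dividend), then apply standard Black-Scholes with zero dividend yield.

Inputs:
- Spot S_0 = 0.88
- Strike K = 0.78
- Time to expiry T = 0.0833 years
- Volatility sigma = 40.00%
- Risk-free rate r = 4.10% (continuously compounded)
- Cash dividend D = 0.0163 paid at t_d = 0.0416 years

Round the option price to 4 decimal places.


Answer: Price = 0.0957

Derivation:
PV(D) = D * exp(-r * t_d) = 0.0163 * 0.99829585 = 0.01627222
S_0' = S_0 - PV(D) = 0.8800 - 0.01627222 = 0.86372778
d1 = (ln(S_0'/K) + (r + sigma^2/2)*T) / (sigma*sqrt(T)) = 0.97051520
d2 = d1 - sigma*sqrt(T) = 0.85506824
exp(-rT) = 0.99659053
N(d1) = 0.83410512; N(d2) = 0.80374332
C = S_0' * N(d1) - K * exp(-rT) * N(d2) = 0.86372778 * 0.83410512 - 0.7800 * 0.99659053 * 0.80374332 = 0.0957


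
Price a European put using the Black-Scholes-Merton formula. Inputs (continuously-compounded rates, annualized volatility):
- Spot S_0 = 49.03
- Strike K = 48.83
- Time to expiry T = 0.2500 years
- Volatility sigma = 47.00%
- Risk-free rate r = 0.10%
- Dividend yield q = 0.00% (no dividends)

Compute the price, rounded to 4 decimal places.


Answer: Price = 4.4708

Derivation:
d1 = (ln(S/K) + (r - q + 0.5*sigma^2) * T) / (sigma * sqrt(T)) = 0.13595735
d2 = d1 - sigma * sqrt(T) = -0.09904265
exp(-rT) = 0.99975003; exp(-qT) = 1.00000000
P = K * exp(-rT) * N(-d2) - S_0 * exp(-qT) * N(-d1)
N(-d1) = 0.44592750; N(-d2) = 0.53944780
P = 48.8300 * 0.99975003 * 0.53944780 - 49.0300 * 1.00000000 * 0.44592750 = 4.4708


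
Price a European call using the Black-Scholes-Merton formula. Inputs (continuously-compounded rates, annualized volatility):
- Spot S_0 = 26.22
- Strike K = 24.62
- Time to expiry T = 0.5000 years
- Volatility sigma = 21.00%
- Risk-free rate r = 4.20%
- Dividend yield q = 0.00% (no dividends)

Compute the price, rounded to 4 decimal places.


d1 = (ln(S/K) + (r - q + 0.5*sigma^2) * T) / (sigma * sqrt(T)) = 0.63968487
d2 = d1 - sigma * sqrt(T) = 0.49119245
exp(-rT) = 0.97921896; exp(-qT) = 1.00000000
C = S_0 * exp(-qT) * N(d1) - K * exp(-rT) * N(d2)
N(d1) = 0.73881125; N(d2) = 0.68835483
C = 26.2200 * 1.00000000 * 0.73881125 - 24.6200 * 0.97921896 * 0.68835483 = 2.7765

Answer: Price = 2.7765


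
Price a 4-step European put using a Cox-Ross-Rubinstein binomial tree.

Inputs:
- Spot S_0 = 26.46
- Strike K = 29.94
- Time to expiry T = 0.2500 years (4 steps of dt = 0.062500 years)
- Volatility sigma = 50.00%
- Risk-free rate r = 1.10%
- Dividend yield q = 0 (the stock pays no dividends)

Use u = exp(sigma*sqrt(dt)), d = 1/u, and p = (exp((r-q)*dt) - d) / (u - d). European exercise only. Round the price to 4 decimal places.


Answer: Price = V(0,0) = 4.9643

Derivation:
dt = T/N = 0.062500
u = exp(sigma*sqrt(dt)) = 1.133148; d = 1/u = 0.882497
p = (exp((r-q)*dt) - d) / (u - d) = 0.471534
Discount per step: exp(-r*dt) = 0.999313
Stock lattice S(k, i) with i counting down-moves:
  k=0: S(0,0) = 26.4600
  k=1: S(1,0) = 29.9831; S(1,1) = 23.3509
  k=2: S(2,0) = 33.9753; S(2,1) = 26.4600; S(2,2) = 20.6071
  k=3: S(3,0) = 38.4991; S(3,1) = 29.9831; S(3,2) = 23.3509; S(3,3) = 18.1857
  k=4: S(4,0) = 43.6252; S(4,1) = 33.9753; S(4,2) = 26.4600; S(4,3) = 20.6071; S(4,4) = 16.0488
Terminal payoffs V(N, i) = max(K - S_T, 0):
  V(4,0) = 0.000000; V(4,1) = 0.000000; V(4,2) = 3.480000; V(4,3) = 9.332931; V(4,4) = 13.891199
Backward induction: V(k, i) = exp(-r*dt) * [p * V(k+1, i) + (1-p) * V(k+1, i+1)].
  V(3,0) = exp(-r*dt) * [p*0.000000 + (1-p)*0.000000] = 0.000000
  V(3,1) = exp(-r*dt) * [p*0.000000 + (1-p)*3.480000] = 1.837796
  V(3,2) = exp(-r*dt) * [p*3.480000 + (1-p)*9.332931] = 6.568555
  V(3,3) = exp(-r*dt) * [p*9.332931 + (1-p)*13.891199] = 11.733749
  V(2,0) = exp(-r*dt) * [p*0.000000 + (1-p)*1.837796] = 0.970545
  V(2,1) = exp(-r*dt) * [p*1.837796 + (1-p)*6.568555] = 4.334858
  V(2,2) = exp(-r*dt) * [p*6.568555 + (1-p)*11.733749] = 9.291792
  V(1,0) = exp(-r*dt) * [p*0.970545 + (1-p)*4.334858] = 2.746580
  V(1,1) = exp(-r*dt) * [p*4.334858 + (1-p)*9.291792] = 6.949648
  V(0,0) = exp(-r*dt) * [p*2.746580 + (1-p)*6.949648] = 4.964342


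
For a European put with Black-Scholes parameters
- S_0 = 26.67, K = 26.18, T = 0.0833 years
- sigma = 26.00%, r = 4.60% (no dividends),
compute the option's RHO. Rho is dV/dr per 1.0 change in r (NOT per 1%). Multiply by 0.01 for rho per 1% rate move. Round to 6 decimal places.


d1 = 0.3356975260; d2 = 0.2606570036
phi(d1) = 0.3770848888; exp(-qT) = 1.0000000000; exp(-rT) = 0.9961755320
N(-d2) = 0.3971785131
Rho = -K*T*exp(-rT)*N(-d2) = -26.1800 * 0.0833 * 0.9961755320 * 0.3971785131 = -0.862852

Answer: Rho = -0.862852


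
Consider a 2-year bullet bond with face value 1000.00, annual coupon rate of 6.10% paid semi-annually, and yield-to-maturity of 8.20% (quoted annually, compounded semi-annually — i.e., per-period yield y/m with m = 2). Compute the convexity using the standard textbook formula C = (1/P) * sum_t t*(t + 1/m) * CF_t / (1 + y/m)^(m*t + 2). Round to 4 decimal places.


Answer: Convexity = 4.3411

Derivation:
Coupon per period c = face * coupon_rate / m = 30.500000
Periods per year m = 2; per-period yield y/m = 0.041000
Number of cashflows N = 4
Cashflows (t years, CF_t, discount factor 1/(1+y/m)^(m*t), PV):
  t = 0.5000: CF_t = 30.500000, DF = 0.960615, PV = 29.298751
  t = 1.0000: CF_t = 30.500000, DF = 0.922781, PV = 28.144814
  t = 1.5000: CF_t = 30.500000, DF = 0.886437, PV = 27.036325
  t = 2.0000: CF_t = 1030.500000, DF = 0.851524, PV = 877.495864
Price P = sum_t PV_t = 961.975753
Convexity numerator sum_t t*(t + 1/m) * CF_t / (1+y/m)^(m*t + 2):
  t = 0.5000: term = 13.518162
  t = 1.0000: term = 38.957240
  t = 1.5000: term = 74.845802
  t = 2.0000: term = 4048.681595
Convexity = (1/P) * sum = 4176.002799 / 961.975753 = 4.341069


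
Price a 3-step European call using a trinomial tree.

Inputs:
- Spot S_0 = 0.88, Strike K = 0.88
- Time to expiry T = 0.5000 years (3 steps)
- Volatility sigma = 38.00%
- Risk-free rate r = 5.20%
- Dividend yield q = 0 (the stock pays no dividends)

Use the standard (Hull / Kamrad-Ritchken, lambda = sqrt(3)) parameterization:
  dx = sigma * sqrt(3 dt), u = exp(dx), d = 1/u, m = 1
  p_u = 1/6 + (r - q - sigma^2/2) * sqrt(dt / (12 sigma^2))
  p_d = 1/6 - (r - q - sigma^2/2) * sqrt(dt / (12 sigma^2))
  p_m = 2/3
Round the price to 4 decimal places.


dt = T/N = 0.166667; dx = sigma*sqrt(3*dt) = 0.268701
u = exp(dx) = 1.308263; d = 1/u = 0.764372
p_u = 0.160402, p_m = 0.666667, p_d = 0.172931
Discount per step: exp(-r*dt) = 0.991371
Stock lattice S(k, j) with j the centered position index:
  k=0: S(0,+0) = 0.8800
  k=1: S(1,-1) = 0.6726; S(1,+0) = 0.8800; S(1,+1) = 1.1513
  k=2: S(2,-2) = 0.5142; S(2,-1) = 0.6726; S(2,+0) = 0.8800; S(2,+1) = 1.1513; S(2,+2) = 1.5062
  k=3: S(3,-3) = 0.3930; S(3,-2) = 0.5142; S(3,-1) = 0.6726; S(3,+0) = 0.8800; S(3,+1) = 1.1513; S(3,+2) = 1.5062; S(3,+3) = 1.9705
Terminal payoffs V(N, j) = max(S_T - K, 0):
  V(3,-3) = 0.000000; V(3,-2) = 0.000000; V(3,-1) = 0.000000; V(3,+0) = 0.000000; V(3,+1) = 0.271272; V(3,+2) = 0.626167; V(3,+3) = 1.090463
Backward induction: V(k, j) = exp(-r*dt) * [p_u * V(k+1, j+1) + p_m * V(k+1, j) + p_d * V(k+1, j-1)]
  V(2,-2) = exp(-r*dt) * [p_u*0.000000 + p_m*0.000000 + p_d*0.000000] = 0.000000
  V(2,-1) = exp(-r*dt) * [p_u*0.000000 + p_m*0.000000 + p_d*0.000000] = 0.000000
  V(2,+0) = exp(-r*dt) * [p_u*0.271272 + p_m*0.000000 + p_d*0.000000] = 0.043137
  V(2,+1) = exp(-r*dt) * [p_u*0.626167 + p_m*0.271272 + p_d*0.000000] = 0.278859
  V(2,+2) = exp(-r*dt) * [p_u*1.090463 + p_m*0.626167 + p_d*0.271272] = 0.633752
  V(1,-1) = exp(-r*dt) * [p_u*0.043137 + p_m*0.000000 + p_d*0.000000] = 0.006860
  V(1,+0) = exp(-r*dt) * [p_u*0.278859 + p_m*0.043137 + p_d*0.000000] = 0.072853
  V(1,+1) = exp(-r*dt) * [p_u*0.633752 + p_m*0.278859 + p_d*0.043137] = 0.292475
  V(0,+0) = exp(-r*dt) * [p_u*0.292475 + p_m*0.072853 + p_d*0.006860] = 0.095835

Answer: Price = V(0,0) = 0.0958


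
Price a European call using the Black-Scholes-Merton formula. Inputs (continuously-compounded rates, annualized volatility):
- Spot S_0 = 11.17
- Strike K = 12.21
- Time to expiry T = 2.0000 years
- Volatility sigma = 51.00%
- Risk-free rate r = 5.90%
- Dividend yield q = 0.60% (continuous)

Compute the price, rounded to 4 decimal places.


Answer: Price = 3.1757

Derivation:
d1 = (ln(S/K) + (r - q + 0.5*sigma^2) * T) / (sigma * sqrt(T)) = 0.38416186
d2 = d1 - sigma * sqrt(T) = -0.33708706
exp(-rT) = 0.88869605; exp(-qT) = 0.98807171
C = S_0 * exp(-qT) * N(d1) - K * exp(-rT) * N(d2)
N(d1) = 0.64957076; N(d2) = 0.36802564
C = 11.1700 * 0.98807171 * 0.64957076 - 12.2100 * 0.88869605 * 0.36802564 = 3.1757


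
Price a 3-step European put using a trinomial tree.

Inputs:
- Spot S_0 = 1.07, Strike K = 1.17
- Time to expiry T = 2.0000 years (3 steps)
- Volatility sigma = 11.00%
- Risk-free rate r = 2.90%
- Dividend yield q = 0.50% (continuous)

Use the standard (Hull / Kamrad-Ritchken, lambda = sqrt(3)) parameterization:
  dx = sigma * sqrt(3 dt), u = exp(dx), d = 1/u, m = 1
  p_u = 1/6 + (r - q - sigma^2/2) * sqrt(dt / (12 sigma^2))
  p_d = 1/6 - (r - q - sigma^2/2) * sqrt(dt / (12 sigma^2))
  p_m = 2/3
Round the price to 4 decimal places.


Answer: Price = V(0,0) = 0.0943

Derivation:
dt = T/N = 0.666667; dx = sigma*sqrt(3*dt) = 0.155563
u = exp(dx) = 1.168316; d = 1/u = 0.855933
p_u = 0.205129, p_m = 0.666667, p_d = 0.128204
Discount per step: exp(-r*dt) = 0.980852
Stock lattice S(k, j) with j the centered position index:
  k=0: S(0,+0) = 1.0700
  k=1: S(1,-1) = 0.9158; S(1,+0) = 1.0700; S(1,+1) = 1.2501
  k=2: S(2,-2) = 0.7839; S(2,-1) = 0.9158; S(2,+0) = 1.0700; S(2,+1) = 1.2501; S(2,+2) = 1.4605
  k=3: S(3,-3) = 0.6710; S(3,-2) = 0.7839; S(3,-1) = 0.9158; S(3,+0) = 1.0700; S(3,+1) = 1.2501; S(3,+2) = 1.4605; S(3,+3) = 1.7063
Terminal payoffs V(N, j) = max(K - S_T, 0):
  V(3,-3) = 0.499031; V(3,-2) = 0.386096; V(3,-1) = 0.254152; V(3,+0) = 0.100000; V(3,+1) = 0.000000; V(3,+2) = 0.000000; V(3,+3) = 0.000000
Backward induction: V(k, j) = exp(-r*dt) * [p_u * V(k+1, j+1) + p_m * V(k+1, j) + p_d * V(k+1, j-1)]
  V(2,-2) = exp(-r*dt) * [p_u*0.254152 + p_m*0.386096 + p_d*0.499031] = 0.366357
  V(2,-1) = exp(-r*dt) * [p_u*0.100000 + p_m*0.254152 + p_d*0.386096] = 0.234862
  V(2,+0) = exp(-r*dt) * [p_u*0.000000 + p_m*0.100000 + p_d*0.254152] = 0.097350
  V(2,+1) = exp(-r*dt) * [p_u*0.000000 + p_m*0.000000 + p_d*0.100000] = 0.012575
  V(2,+2) = exp(-r*dt) * [p_u*0.000000 + p_m*0.000000 + p_d*0.000000] = 0.000000
  V(1,-1) = exp(-r*dt) * [p_u*0.097350 + p_m*0.234862 + p_d*0.366357] = 0.219233
  V(1,+0) = exp(-r*dt) * [p_u*0.012575 + p_m*0.097350 + p_d*0.234862] = 0.095721
  V(1,+1) = exp(-r*dt) * [p_u*0.000000 + p_m*0.012575 + p_d*0.097350] = 0.020464
  V(0,+0) = exp(-r*dt) * [p_u*0.020464 + p_m*0.095721 + p_d*0.219233] = 0.094278


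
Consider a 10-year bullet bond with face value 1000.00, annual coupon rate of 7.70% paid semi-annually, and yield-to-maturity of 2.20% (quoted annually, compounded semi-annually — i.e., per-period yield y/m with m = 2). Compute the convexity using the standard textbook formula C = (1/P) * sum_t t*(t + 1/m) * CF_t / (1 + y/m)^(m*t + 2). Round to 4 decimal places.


Coupon per period c = face * coupon_rate / m = 38.500000
Periods per year m = 2; per-period yield y/m = 0.011000
Number of cashflows N = 20
Cashflows (t years, CF_t, discount factor 1/(1+y/m)^(m*t), PV):
  t = 0.5000: CF_t = 38.500000, DF = 0.989120, PV = 38.081108
  t = 1.0000: CF_t = 38.500000, DF = 0.978358, PV = 37.666773
  t = 1.5000: CF_t = 38.500000, DF = 0.967713, PV = 37.256947
  t = 2.0000: CF_t = 38.500000, DF = 0.957184, PV = 36.851580
  t = 2.5000: CF_t = 38.500000, DF = 0.946769, PV = 36.450623
  t = 3.0000: CF_t = 38.500000, DF = 0.936468, PV = 36.054028
  t = 3.5000: CF_t = 38.500000, DF = 0.926279, PV = 35.661749
  t = 4.0000: CF_t = 38.500000, DF = 0.916201, PV = 35.273738
  t = 4.5000: CF_t = 38.500000, DF = 0.906232, PV = 34.889949
  t = 5.0000: CF_t = 38.500000, DF = 0.896372, PV = 34.510335
  t = 5.5000: CF_t = 38.500000, DF = 0.886620, PV = 34.134852
  t = 6.0000: CF_t = 38.500000, DF = 0.876973, PV = 33.763454
  t = 6.5000: CF_t = 38.500000, DF = 0.867431, PV = 33.396096
  t = 7.0000: CF_t = 38.500000, DF = 0.857993, PV = 33.032736
  t = 7.5000: CF_t = 38.500000, DF = 0.848658, PV = 32.673330
  t = 8.0000: CF_t = 38.500000, DF = 0.839424, PV = 32.317834
  t = 8.5000: CF_t = 38.500000, DF = 0.830291, PV = 31.966205
  t = 9.0000: CF_t = 38.500000, DF = 0.821257, PV = 31.618403
  t = 9.5000: CF_t = 38.500000, DF = 0.812322, PV = 31.274385
  t = 10.0000: CF_t = 1038.500000, DF = 0.803483, PV = 834.417472
Price P = sum_t PV_t = 1491.291595
Convexity numerator sum_t t*(t + 1/m) * CF_t / (1+y/m)^(m*t + 2):
  t = 0.5000: term = 18.628473
  t = 1.0000: term = 55.277369
  t = 1.5000: term = 109.351868
  t = 2.0000: term = 180.270142
  t = 2.5000: term = 267.463118
  t = 3.0000: term = 370.374249
  t = 3.5000: term = 488.459280
  t = 4.0000: term = 621.186028
  t = 4.5000: term = 768.034159
  t = 5.0000: term = 928.494972
  t = 5.5000: term = 1102.071183
  t = 6.0000: term = 1288.276718
  t = 6.5000: term = 1486.636503
  t = 7.0000: term = 1696.686262
  t = 7.5000: term = 1917.972319
  t = 8.0000: term = 2150.051396
  t = 8.5000: term = 2392.490425
  t = 9.0000: term = 2644.866357
  t = 9.5000: term = 2906.765971
  t = 10.0000: term = 85717.673852
Convexity = (1/P) * sum = 107111.030645 / 1491.291595 = 71.824337

Answer: Convexity = 71.8243


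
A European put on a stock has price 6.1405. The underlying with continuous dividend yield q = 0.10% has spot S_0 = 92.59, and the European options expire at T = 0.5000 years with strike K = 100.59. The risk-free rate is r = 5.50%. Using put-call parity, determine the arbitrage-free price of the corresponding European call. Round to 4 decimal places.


Put-call parity: C - P = S_0 * exp(-qT) - K * exp(-rT).
S_0 * exp(-qT) = 92.5900 * 0.99950012 = 92.54371657
K * exp(-rT) = 100.5900 * 0.97287468 = 97.86146432
C = P + S*exp(-qT) - K*exp(-rT)
C = 6.1405 + 92.54371657 - 97.86146432 = 0.8228

Answer: Call price = 0.8228


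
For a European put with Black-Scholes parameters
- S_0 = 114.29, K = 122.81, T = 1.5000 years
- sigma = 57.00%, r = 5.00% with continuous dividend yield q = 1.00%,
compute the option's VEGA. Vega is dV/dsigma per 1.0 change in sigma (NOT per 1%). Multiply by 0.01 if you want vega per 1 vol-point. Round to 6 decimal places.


d1 = 0.3320070374; d2 = -0.3660975393
phi(d1) = 0.3775497731; exp(-qT) = 0.9851119396; exp(-rT) = 0.9277434863
Vega = S * exp(-qT) * phi(d1) * sqrt(T) = 114.2900 * 0.9851119396 * 0.3775497731 * 1.2247448714 = 52.061138

Answer: Vega = 52.061138


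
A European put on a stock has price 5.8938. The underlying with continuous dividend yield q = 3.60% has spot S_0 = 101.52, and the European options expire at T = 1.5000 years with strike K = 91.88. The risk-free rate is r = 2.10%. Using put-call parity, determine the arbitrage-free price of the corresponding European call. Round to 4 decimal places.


Answer: Call price = 13.0462

Derivation:
Put-call parity: C - P = S_0 * exp(-qT) - K * exp(-rT).
S_0 * exp(-qT) = 101.5200 * 0.94743211 = 96.18330745
K * exp(-rT) = 91.8800 * 0.96899096 = 89.03088908
C = P + S*exp(-qT) - K*exp(-rT)
C = 5.8938 + 96.18330745 - 89.03088908 = 13.0462


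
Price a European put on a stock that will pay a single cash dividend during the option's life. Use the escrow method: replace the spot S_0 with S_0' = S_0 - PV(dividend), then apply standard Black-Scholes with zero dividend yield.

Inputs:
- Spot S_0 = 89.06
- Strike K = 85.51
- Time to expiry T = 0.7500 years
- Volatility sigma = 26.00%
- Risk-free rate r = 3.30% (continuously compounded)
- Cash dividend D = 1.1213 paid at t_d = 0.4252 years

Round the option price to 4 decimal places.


PV(D) = D * exp(-r * t_d) = 1.1213 * 0.98606638 = 1.10567624
S_0' = S_0 - PV(D) = 89.0600 - 1.10567624 = 87.95432376
d1 = (ln(S_0'/K) + (r + sigma^2/2)*T) / (sigma*sqrt(T)) = 0.34767280
d2 = d1 - sigma*sqrt(T) = 0.12250619
exp(-rT) = 0.97555377
N(-d1) = 0.36404296; N(-d2) = 0.45124907
P = K * exp(-rT) * N(-d2) - S_0' * N(-d1) = 85.5100 * 0.97555377 * 0.45124907 - 87.95432376 * 0.36404296 = 5.6239

Answer: Price = 5.6239


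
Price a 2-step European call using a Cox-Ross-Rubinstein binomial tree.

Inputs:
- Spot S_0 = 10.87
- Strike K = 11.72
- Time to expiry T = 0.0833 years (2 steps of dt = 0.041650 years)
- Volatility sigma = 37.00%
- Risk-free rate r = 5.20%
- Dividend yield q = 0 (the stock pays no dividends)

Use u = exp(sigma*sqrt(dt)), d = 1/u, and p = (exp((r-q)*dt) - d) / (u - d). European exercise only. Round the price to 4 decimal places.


dt = T/N = 0.041650
u = exp(sigma*sqrt(dt)) = 1.078435; d = 1/u = 0.927270
p = (exp((r-q)*dt) - d) / (u - d) = 0.495474
Discount per step: exp(-r*dt) = 0.997837
Stock lattice S(k, i) with i counting down-moves:
  k=0: S(0,0) = 10.8700
  k=1: S(1,0) = 11.7226; S(1,1) = 10.0794
  k=2: S(2,0) = 12.6420; S(2,1) = 10.8700; S(2,2) = 9.3463
Terminal payoffs V(N, i) = max(S_T - K, 0):
  V(2,0) = 0.922047; V(2,1) = 0.000000; V(2,2) = 0.000000
Backward induction: V(k, i) = exp(-r*dt) * [p * V(k+1, i) + (1-p) * V(k+1, i+1)].
  V(1,0) = exp(-r*dt) * [p*0.922047 + (1-p)*0.000000] = 0.455862
  V(1,1) = exp(-r*dt) * [p*0.000000 + (1-p)*0.000000] = 0.000000
  V(0,0) = exp(-r*dt) * [p*0.455862 + (1-p)*0.000000] = 0.225379

Answer: Price = V(0,0) = 0.2254


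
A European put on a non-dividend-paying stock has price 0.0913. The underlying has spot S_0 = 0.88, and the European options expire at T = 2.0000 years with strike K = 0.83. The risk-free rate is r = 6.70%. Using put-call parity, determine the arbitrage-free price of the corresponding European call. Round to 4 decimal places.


Put-call parity: C - P = S_0 * exp(-qT) - K * exp(-rT).
S_0 * exp(-qT) = 0.8800 * 1.00000000 = 0.88000000
K * exp(-rT) = 0.8300 * 0.87459006 = 0.72590975
C = P + S*exp(-qT) - K*exp(-rT)
C = 0.0913 + 0.88000000 - 0.72590975 = 0.2454

Answer: Call price = 0.2454


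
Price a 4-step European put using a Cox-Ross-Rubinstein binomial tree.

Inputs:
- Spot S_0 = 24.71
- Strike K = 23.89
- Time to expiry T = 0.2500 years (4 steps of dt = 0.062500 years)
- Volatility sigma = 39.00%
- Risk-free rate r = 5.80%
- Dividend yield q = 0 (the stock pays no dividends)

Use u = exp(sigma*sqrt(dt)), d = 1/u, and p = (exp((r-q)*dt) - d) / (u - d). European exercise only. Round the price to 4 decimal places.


dt = T/N = 0.062500
u = exp(sigma*sqrt(dt)) = 1.102411; d = 1/u = 0.907102
p = (exp((r-q)*dt) - d) / (u - d) = 0.494238
Discount per step: exp(-r*dt) = 0.996382
Stock lattice S(k, i) with i counting down-moves:
  k=0: S(0,0) = 24.7100
  k=1: S(1,0) = 27.2406; S(1,1) = 22.4145
  k=2: S(2,0) = 30.0303; S(2,1) = 24.7100; S(2,2) = 20.3322
  k=3: S(3,0) = 33.1058; S(3,1) = 27.2406; S(3,2) = 22.4145; S(3,3) = 18.4434
  k=4: S(4,0) = 36.4962; S(4,1) = 30.0303; S(4,2) = 24.7100; S(4,3) = 20.3322; S(4,4) = 16.7301
Terminal payoffs V(N, i) = max(K - S_T, 0):
  V(4,0) = 0.000000; V(4,1) = 0.000000; V(4,2) = 0.000000; V(4,3) = 3.557756; V(4,4) = 7.159925
Backward induction: V(k, i) = exp(-r*dt) * [p * V(k+1, i) + (1-p) * V(k+1, i+1)].
  V(3,0) = exp(-r*dt) * [p*0.000000 + (1-p)*0.000000] = 0.000000
  V(3,1) = exp(-r*dt) * [p*0.000000 + (1-p)*0.000000] = 0.000000
  V(3,2) = exp(-r*dt) * [p*0.000000 + (1-p)*3.557756] = 1.792866
  V(3,3) = exp(-r*dt) * [p*3.557756 + (1-p)*7.159925] = 5.360129
  V(2,0) = exp(-r*dt) * [p*0.000000 + (1-p)*0.000000] = 0.000000
  V(2,1) = exp(-r*dt) * [p*0.000000 + (1-p)*1.792866] = 0.903482
  V(2,2) = exp(-r*dt) * [p*1.792866 + (1-p)*5.360129] = 3.584035
  V(1,0) = exp(-r*dt) * [p*0.000000 + (1-p)*0.903482] = 0.455293
  V(1,1) = exp(-r*dt) * [p*0.903482 + (1-p)*3.584035] = 2.251028
  V(0,0) = exp(-r*dt) * [p*0.455293 + (1-p)*2.251028] = 1.358573

Answer: Price = V(0,0) = 1.3586


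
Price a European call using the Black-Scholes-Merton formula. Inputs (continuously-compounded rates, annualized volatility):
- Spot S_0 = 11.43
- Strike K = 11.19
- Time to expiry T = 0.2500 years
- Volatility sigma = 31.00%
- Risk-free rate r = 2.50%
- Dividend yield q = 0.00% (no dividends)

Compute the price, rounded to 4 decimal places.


Answer: Price = 0.8623

Derivation:
d1 = (ln(S/K) + (r - q + 0.5*sigma^2) * T) / (sigma * sqrt(T)) = 0.25473197
d2 = d1 - sigma * sqrt(T) = 0.09973197
exp(-rT) = 0.99376949; exp(-qT) = 1.00000000
C = S_0 * exp(-qT) * N(d1) - K * exp(-rT) * N(d2)
N(d1) = 0.60053494; N(d2) = 0.53972144
C = 11.4300 * 1.00000000 * 0.60053494 - 11.1900 * 0.99376949 * 0.53972144 = 0.8623


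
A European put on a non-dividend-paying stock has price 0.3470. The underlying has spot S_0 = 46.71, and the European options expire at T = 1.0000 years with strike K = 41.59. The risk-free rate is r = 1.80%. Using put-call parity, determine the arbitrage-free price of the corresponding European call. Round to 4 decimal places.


Put-call parity: C - P = S_0 * exp(-qT) - K * exp(-rT).
S_0 * exp(-qT) = 46.7100 * 1.00000000 = 46.71000000
K * exp(-rT) = 41.5900 * 0.98216103 = 40.84807734
C = P + S*exp(-qT) - K*exp(-rT)
C = 0.3470 + 46.71000000 - 40.84807734 = 6.2089

Answer: Call price = 6.2089


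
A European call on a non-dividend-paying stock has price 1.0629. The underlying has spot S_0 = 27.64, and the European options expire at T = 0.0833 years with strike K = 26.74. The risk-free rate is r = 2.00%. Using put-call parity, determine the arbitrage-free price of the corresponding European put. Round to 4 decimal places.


Put-call parity: C - P = S_0 * exp(-qT) - K * exp(-rT).
S_0 * exp(-qT) = 27.6400 * 1.00000000 = 27.64000000
K * exp(-rT) = 26.7400 * 0.99833539 = 26.69548825
P = C - S*exp(-qT) + K*exp(-rT)
P = 1.0629 - 27.64000000 + 26.69548825 = 0.1184

Answer: Put price = 0.1184


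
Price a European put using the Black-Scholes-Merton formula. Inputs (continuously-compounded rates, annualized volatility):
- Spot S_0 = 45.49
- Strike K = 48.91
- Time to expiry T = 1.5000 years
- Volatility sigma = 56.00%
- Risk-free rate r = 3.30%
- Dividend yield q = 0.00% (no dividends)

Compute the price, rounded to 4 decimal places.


d1 = (ln(S/K) + (r - q + 0.5*sigma^2) * T) / (sigma * sqrt(T)) = 0.30940941
d2 = d1 - sigma * sqrt(T) = -0.37644772
exp(-rT) = 0.95170516; exp(-qT) = 1.00000000
P = K * exp(-rT) * N(-d2) - S_0 * exp(-qT) * N(-d1)
N(-d1) = 0.37850506; N(-d2) = 0.64670796
P = 48.9100 * 0.95170516 * 0.64670796 - 45.4900 * 1.00000000 * 0.37850506 = 12.8847

Answer: Price = 12.8847


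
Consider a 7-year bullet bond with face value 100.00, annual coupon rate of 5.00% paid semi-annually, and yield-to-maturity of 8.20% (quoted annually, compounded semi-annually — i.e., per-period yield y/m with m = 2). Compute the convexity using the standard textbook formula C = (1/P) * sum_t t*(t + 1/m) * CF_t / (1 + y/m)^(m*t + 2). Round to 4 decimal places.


Coupon per period c = face * coupon_rate / m = 2.500000
Periods per year m = 2; per-period yield y/m = 0.041000
Number of cashflows N = 14
Cashflows (t years, CF_t, discount factor 1/(1+y/m)^(m*t), PV):
  t = 0.5000: CF_t = 2.500000, DF = 0.960615, PV = 2.401537
  t = 1.0000: CF_t = 2.500000, DF = 0.922781, PV = 2.306952
  t = 1.5000: CF_t = 2.500000, DF = 0.886437, PV = 2.216092
  t = 2.0000: CF_t = 2.500000, DF = 0.851524, PV = 2.128811
  t = 2.5000: CF_t = 2.500000, DF = 0.817987, PV = 2.044967
  t = 3.0000: CF_t = 2.500000, DF = 0.785770, PV = 1.964426
  t = 3.5000: CF_t = 2.500000, DF = 0.754823, PV = 1.887056
  t = 4.0000: CF_t = 2.500000, DF = 0.725094, PV = 1.812734
  t = 4.5000: CF_t = 2.500000, DF = 0.696536, PV = 1.741339
  t = 5.0000: CF_t = 2.500000, DF = 0.669103, PV = 1.672756
  t = 5.5000: CF_t = 2.500000, DF = 0.642750, PV = 1.606875
  t = 6.0000: CF_t = 2.500000, DF = 0.617435, PV = 1.543588
  t = 6.5000: CF_t = 2.500000, DF = 0.593117, PV = 1.482793
  t = 7.0000: CF_t = 102.500000, DF = 0.569757, PV = 58.400108
Price P = sum_t PV_t = 83.210035
Convexity numerator sum_t t*(t + 1/m) * CF_t / (1+y/m)^(m*t + 2):
  t = 0.5000: term = 1.108046
  t = 1.0000: term = 3.193216
  t = 1.5000: term = 6.134902
  t = 2.0000: term = 9.822129
  t = 2.5000: term = 14.152924
  t = 3.0000: term = 19.033711
  t = 3.5000: term = 24.378753
  t = 4.0000: term = 30.109616
  t = 4.5000: term = 36.154678
  t = 5.0000: term = 42.448656
  t = 5.5000: term = 48.932169
  t = 6.0000: term = 55.551322
  t = 6.5000: term = 62.257326
  t = 7.0000: term = 2829.251121
Convexity = (1/P) * sum = 3182.528570 / 83.210035 = 38.246932

Answer: Convexity = 38.2469


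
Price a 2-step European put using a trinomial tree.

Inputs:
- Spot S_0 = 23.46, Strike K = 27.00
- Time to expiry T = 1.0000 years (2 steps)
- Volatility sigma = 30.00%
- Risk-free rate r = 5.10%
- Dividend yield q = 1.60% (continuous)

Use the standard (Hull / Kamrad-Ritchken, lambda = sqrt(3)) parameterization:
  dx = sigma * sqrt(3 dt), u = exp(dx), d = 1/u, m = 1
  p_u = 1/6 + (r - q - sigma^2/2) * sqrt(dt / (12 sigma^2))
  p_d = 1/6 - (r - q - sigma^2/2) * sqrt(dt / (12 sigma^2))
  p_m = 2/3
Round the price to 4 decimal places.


Answer: Price = V(0,0) = 4.4956

Derivation:
dt = T/N = 0.500000; dx = sigma*sqrt(3*dt) = 0.367423
u = exp(dx) = 1.444009; d = 1/u = 0.692516
p_u = 0.159863, p_m = 0.666667, p_d = 0.173471
Discount per step: exp(-r*dt) = 0.974822
Stock lattice S(k, j) with j the centered position index:
  k=0: S(0,+0) = 23.4600
  k=1: S(1,-1) = 16.2464; S(1,+0) = 23.4600; S(1,+1) = 33.8765
  k=2: S(2,-2) = 11.2509; S(2,-1) = 16.2464; S(2,+0) = 23.4600; S(2,+1) = 33.8765; S(2,+2) = 48.9179
Terminal payoffs V(N, j) = max(K - S_T, 0):
  V(2,-2) = 15.749080; V(2,-1) = 10.753567; V(2,+0) = 3.540000; V(2,+1) = 0.000000; V(2,+2) = 0.000000
Backward induction: V(k, j) = exp(-r*dt) * [p_u * V(k+1, j+1) + p_m * V(k+1, j) + p_d * V(k+1, j-1)]
  V(1,-1) = exp(-r*dt) * [p_u*3.540000 + p_m*10.753567 + p_d*15.749080] = 10.203430
  V(1,+0) = exp(-r*dt) * [p_u*0.000000 + p_m*3.540000 + p_d*10.753567] = 4.119044
  V(1,+1) = exp(-r*dt) * [p_u*0.000000 + p_m*0.000000 + p_d*3.540000] = 0.598625
  V(0,+0) = exp(-r*dt) * [p_u*0.598625 + p_m*4.119044 + p_d*10.203430] = 4.495612


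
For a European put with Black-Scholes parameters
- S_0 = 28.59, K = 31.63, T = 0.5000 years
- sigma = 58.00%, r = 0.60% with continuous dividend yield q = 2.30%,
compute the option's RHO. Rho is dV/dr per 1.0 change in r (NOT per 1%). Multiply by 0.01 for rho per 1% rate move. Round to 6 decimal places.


Answer: Rho = -10.747195

Derivation:
d1 = -0.0620523530; d2 = -0.4721742861
phi(d1) = 0.3981749568; exp(-qT) = 0.9885658722; exp(-rT) = 0.9970044955
N(-d2) = 0.6815988039
Rho = -K*T*exp(-rT)*N(-d2) = -31.6300 * 0.5000 * 0.9970044955 * 0.6815988039 = -10.747195


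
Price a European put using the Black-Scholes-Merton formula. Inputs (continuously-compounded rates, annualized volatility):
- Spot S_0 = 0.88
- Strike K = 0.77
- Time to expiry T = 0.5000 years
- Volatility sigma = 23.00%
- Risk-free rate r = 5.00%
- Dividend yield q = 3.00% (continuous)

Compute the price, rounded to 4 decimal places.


Answer: Price = 0.0136

Derivation:
d1 = (ln(S/K) + (r - q + 0.5*sigma^2) * T) / (sigma * sqrt(T)) = 0.96385659
d2 = d1 - sigma * sqrt(T) = 0.80122203
exp(-rT) = 0.97530991; exp(-qT) = 0.98511194
P = K * exp(-rT) * N(-d2) - S_0 * exp(-qT) * N(-d1)
N(-d1) = 0.16755891; N(-d2) = 0.21150156
P = 0.7700 * 0.97530991 * 0.21150156 - 0.8800 * 0.98511194 * 0.16755891 = 0.0136


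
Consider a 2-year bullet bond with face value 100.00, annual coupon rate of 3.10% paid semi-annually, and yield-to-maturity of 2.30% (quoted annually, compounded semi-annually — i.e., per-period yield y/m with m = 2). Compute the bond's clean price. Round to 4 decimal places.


Coupon per period c = face * coupon_rate / m = 1.550000
Periods per year m = 2; per-period yield y/m = 0.011500
Number of cashflows N = 4
Cashflows (t years, CF_t, discount factor 1/(1+y/m)^(m*t), PV):
  t = 0.5000: CF_t = 1.550000, DF = 0.988631, PV = 1.532378
  t = 1.0000: CF_t = 1.550000, DF = 0.977391, PV = 1.514956
  t = 1.5000: CF_t = 1.550000, DF = 0.966279, PV = 1.497732
  t = 2.0000: CF_t = 101.550000, DF = 0.955293, PV = 97.009972
Price P = sum_t PV_t = 101.555037

Answer: Price = 101.5550


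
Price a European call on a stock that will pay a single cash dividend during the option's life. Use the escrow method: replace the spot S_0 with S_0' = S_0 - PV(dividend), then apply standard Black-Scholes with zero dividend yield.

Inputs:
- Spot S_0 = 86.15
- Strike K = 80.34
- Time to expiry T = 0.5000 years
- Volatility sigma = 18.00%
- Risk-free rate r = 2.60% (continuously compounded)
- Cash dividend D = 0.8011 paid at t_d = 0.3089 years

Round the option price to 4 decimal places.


PV(D) = D * exp(-r * t_d) = 0.8011 * 0.99200077 = 0.79469181
S_0' = S_0 - PV(D) = 86.1500 - 0.79469181 = 85.35530819
d1 = (ln(S_0'/K) + (r + sigma^2/2)*T) / (sigma*sqrt(T)) = 0.64154236
d2 = d1 - sigma*sqrt(T) = 0.51426314
exp(-rT) = 0.98708414
N(d1) = 0.73941482; N(d2) = 0.69646599
C = S_0' * N(d1) - K * exp(-rT) * N(d2) = 85.35530819 * 0.73941482 - 80.3400 * 0.98708414 * 0.69646599 = 7.8816

Answer: Price = 7.8816


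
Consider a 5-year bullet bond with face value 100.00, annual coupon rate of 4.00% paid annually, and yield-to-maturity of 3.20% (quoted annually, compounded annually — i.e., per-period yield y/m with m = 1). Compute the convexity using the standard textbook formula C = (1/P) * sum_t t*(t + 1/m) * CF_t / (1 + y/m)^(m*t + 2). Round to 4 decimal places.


Answer: Convexity = 25.4556

Derivation:
Coupon per period c = face * coupon_rate / m = 4.000000
Periods per year m = 1; per-period yield y/m = 0.032000
Number of cashflows N = 5
Cashflows (t years, CF_t, discount factor 1/(1+y/m)^(m*t), PV):
  t = 1.0000: CF_t = 4.000000, DF = 0.968992, PV = 3.875969
  t = 2.0000: CF_t = 4.000000, DF = 0.938946, PV = 3.755784
  t = 3.0000: CF_t = 4.000000, DF = 0.909831, PV = 3.639325
  t = 4.0000: CF_t = 4.000000, DF = 0.881620, PV = 3.526478
  t = 5.0000: CF_t = 104.000000, DF = 0.854283, PV = 88.845381
Price P = sum_t PV_t = 103.642937
Convexity numerator sum_t t*(t + 1/m) * CF_t / (1+y/m)^(m*t + 2):
  t = 1.0000: term = 7.278651
  t = 2.0000: term = 21.158869
  t = 3.0000: term = 41.005560
  t = 4.0000: term = 66.223450
  t = 5.0000: term = 2502.630384
Convexity = (1/P) * sum = 2638.296915 / 103.642937 = 25.455636


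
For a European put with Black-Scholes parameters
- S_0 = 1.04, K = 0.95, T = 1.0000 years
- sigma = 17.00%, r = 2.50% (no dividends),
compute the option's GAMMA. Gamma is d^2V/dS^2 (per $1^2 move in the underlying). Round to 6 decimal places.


Answer: Gamma = 1.684674

Derivation:
d1 = 0.7644941620; d2 = 0.5944941620
phi(d1) = 0.2978503216; exp(-qT) = 1.0000000000; exp(-rT) = 0.9753099120
Gamma = exp(-qT) * phi(d1) / (S * sigma * sqrt(T)) = 1.0000000000 * 0.2978503216 / (1.0400 * 0.1700 * 1.0000000000) = 1.684674


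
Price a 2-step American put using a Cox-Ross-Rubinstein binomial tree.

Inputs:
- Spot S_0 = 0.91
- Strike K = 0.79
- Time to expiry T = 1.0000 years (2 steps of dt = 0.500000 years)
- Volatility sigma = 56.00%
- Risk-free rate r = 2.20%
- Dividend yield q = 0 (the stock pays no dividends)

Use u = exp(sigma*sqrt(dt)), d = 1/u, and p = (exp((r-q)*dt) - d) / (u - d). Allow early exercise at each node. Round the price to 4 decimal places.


Answer: Price = V(0,0) = 0.1261

Derivation:
dt = T/N = 0.500000
u = exp(sigma*sqrt(dt)) = 1.485839; d = 1/u = 0.673020
p = (exp((r-q)*dt) - d) / (u - d) = 0.415886
Discount per step: exp(-r*dt) = 0.989060
Stock lattice S(k, i) with i counting down-moves:
  k=0: S(0,0) = 0.9100
  k=1: S(1,0) = 1.3521; S(1,1) = 0.6124
  k=2: S(2,0) = 2.0090; S(2,1) = 0.9100; S(2,2) = 0.4122
Terminal payoffs V(N, i) = max(K - S_T, 0):
  V(2,0) = 0.000000; V(2,1) = 0.000000; V(2,2) = 0.377810
Backward induction: V(k, i) = exp(-r*dt) * [p * V(k+1, i) + (1-p) * V(k+1, i+1)]; then take max(V_cont, immediate exercise) for American.
  V(1,0) = exp(-r*dt) * [p*0.000000 + (1-p)*0.000000] = 0.000000; exercise = 0.000000; V(1,0) = max -> 0.000000
  V(1,1) = exp(-r*dt) * [p*0.000000 + (1-p)*0.377810] = 0.218270; exercise = 0.177552; V(1,1) = max -> 0.218270
  V(0,0) = exp(-r*dt) * [p*0.000000 + (1-p)*0.218270] = 0.126099; exercise = 0.000000; V(0,0) = max -> 0.126099


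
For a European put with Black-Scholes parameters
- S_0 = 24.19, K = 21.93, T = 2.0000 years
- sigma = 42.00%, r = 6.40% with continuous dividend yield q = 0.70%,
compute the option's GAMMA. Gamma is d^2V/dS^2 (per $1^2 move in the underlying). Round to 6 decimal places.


d1 = 0.6540464348; d2 = 0.0600767386
phi(d1) = 0.3221213624; exp(-qT) = 0.9860975443; exp(-rT) = 0.8798533791
Gamma = exp(-qT) * phi(d1) / (S * sigma * sqrt(T)) = 0.9860975443 * 0.3221213624 / (24.1900 * 0.4200 * 1.4142135624) = 0.022107

Answer: Gamma = 0.022107


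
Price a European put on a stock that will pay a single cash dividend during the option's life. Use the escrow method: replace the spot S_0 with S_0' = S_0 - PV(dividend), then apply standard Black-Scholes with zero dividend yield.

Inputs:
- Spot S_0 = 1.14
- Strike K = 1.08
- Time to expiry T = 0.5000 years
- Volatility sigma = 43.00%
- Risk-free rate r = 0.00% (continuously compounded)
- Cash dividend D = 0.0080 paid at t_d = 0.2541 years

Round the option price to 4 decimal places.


Answer: Price = 0.1092

Derivation:
PV(D) = D * exp(-r * t_d) = 0.0080 * 1.00000000 = 0.00800000
S_0' = S_0 - PV(D) = 1.1400 - 0.00800000 = 1.13200000
d1 = (ln(S_0'/K) + (r + sigma^2/2)*T) / (sigma*sqrt(T)) = 0.30668681
d2 = d1 - sigma*sqrt(T) = 0.00263089
exp(-rT) = 1.00000000
N(-d1) = 0.37954089; N(-d2) = 0.49895043
P = K * exp(-rT) * N(-d2) - S_0' * N(-d1) = 1.0800 * 1.00000000 * 0.49895043 - 1.13200000 * 0.37954089 = 0.1092


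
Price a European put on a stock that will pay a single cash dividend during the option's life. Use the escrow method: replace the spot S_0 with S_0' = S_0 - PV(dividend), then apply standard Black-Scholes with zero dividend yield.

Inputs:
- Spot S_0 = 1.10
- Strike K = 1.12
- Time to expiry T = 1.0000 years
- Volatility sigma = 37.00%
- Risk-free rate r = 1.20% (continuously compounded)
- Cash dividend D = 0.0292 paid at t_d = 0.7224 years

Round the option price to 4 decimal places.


Answer: Price = 0.1782

Derivation:
PV(D) = D * exp(-r * t_d) = 0.0292 * 0.99136867 = 0.02894797
S_0' = S_0 - PV(D) = 1.1000 - 0.02894797 = 1.07105203
d1 = (ln(S_0'/K) + (r + sigma^2/2)*T) / (sigma*sqrt(T)) = 0.09665592
d2 = d1 - sigma*sqrt(T) = -0.27334408
exp(-rT) = 0.98807171
N(-d1) = 0.46149982; N(-d2) = 0.60770563
P = K * exp(-rT) * N(-d2) - S_0' * N(-d1) = 1.1200 * 0.98807171 * 0.60770563 - 1.07105203 * 0.46149982 = 0.1782


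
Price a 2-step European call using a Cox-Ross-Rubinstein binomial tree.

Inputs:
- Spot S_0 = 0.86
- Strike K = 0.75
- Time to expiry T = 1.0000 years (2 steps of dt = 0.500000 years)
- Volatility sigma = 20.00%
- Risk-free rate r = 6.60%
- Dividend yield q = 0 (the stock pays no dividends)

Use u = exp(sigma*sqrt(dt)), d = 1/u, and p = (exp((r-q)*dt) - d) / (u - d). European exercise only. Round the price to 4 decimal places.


dt = T/N = 0.500000
u = exp(sigma*sqrt(dt)) = 1.151910; d = 1/u = 0.868123
p = (exp((r-q)*dt) - d) / (u - d) = 0.582928
Discount per step: exp(-r*dt) = 0.967539
Stock lattice S(k, i) with i counting down-moves:
  k=0: S(0,0) = 0.8600
  k=1: S(1,0) = 0.9906; S(1,1) = 0.7466
  k=2: S(2,0) = 1.1411; S(2,1) = 0.8600; S(2,2) = 0.6481
Terminal payoffs V(N, i) = max(S_T - K, 0):
  V(2,0) = 0.391131; V(2,1) = 0.110000; V(2,2) = 0.000000
Backward induction: V(k, i) = exp(-r*dt) * [p * V(k+1, i) + (1-p) * V(k+1, i+1)].
  V(1,0) = exp(-r*dt) * [p*0.391131 + (1-p)*0.110000] = 0.264989
  V(1,1) = exp(-r*dt) * [p*0.110000 + (1-p)*0.000000] = 0.062041
  V(0,0) = exp(-r*dt) * [p*0.264989 + (1-p)*0.062041] = 0.174490

Answer: Price = V(0,0) = 0.1745


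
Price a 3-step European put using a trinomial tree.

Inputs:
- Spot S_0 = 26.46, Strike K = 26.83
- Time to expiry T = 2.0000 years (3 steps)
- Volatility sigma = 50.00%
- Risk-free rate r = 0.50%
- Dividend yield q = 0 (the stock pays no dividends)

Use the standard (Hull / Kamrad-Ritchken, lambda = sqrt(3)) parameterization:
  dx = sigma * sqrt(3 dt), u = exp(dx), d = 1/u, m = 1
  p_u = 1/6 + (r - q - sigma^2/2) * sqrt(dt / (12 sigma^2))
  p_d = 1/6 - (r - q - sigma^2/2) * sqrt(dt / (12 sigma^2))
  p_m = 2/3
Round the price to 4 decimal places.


dt = T/N = 0.666667; dx = sigma*sqrt(3*dt) = 0.707107
u = exp(dx) = 2.028115; d = 1/u = 0.493069
p_u = 0.110098, p_m = 0.666667, p_d = 0.223235
Discount per step: exp(-r*dt) = 0.996672
Stock lattice S(k, j) with j the centered position index:
  k=0: S(0,+0) = 26.4600
  k=1: S(1,-1) = 13.0466; S(1,+0) = 26.4600; S(1,+1) = 53.6639
  k=2: S(2,-2) = 6.4329; S(2,-1) = 13.0466; S(2,+0) = 26.4600; S(2,+1) = 53.6639; S(2,+2) = 108.8366
  k=3: S(3,-3) = 3.1718; S(3,-2) = 6.4329; S(3,-1) = 13.0466; S(3,+0) = 26.4600; S(3,+1) = 53.6639; S(3,+2) = 108.8366; S(3,+3) = 220.7331
Terminal payoffs V(N, j) = max(K - S_T, 0):
  V(3,-3) = 23.658154; V(3,-2) = 20.397131; V(3,-1) = 13.783402; V(3,+0) = 0.370000; V(3,+1) = 0.000000; V(3,+2) = 0.000000; V(3,+3) = 0.000000
Backward induction: V(k, j) = exp(-r*dt) * [p_u * V(k+1, j+1) + p_m * V(k+1, j) + p_d * V(k+1, j-1)]
  V(2,-2) = exp(-r*dt) * [p_u*13.783402 + p_m*20.397131 + p_d*23.658154] = 20.329071
  V(2,-1) = exp(-r*dt) * [p_u*0.370000 + p_m*13.783402 + p_d*20.397131] = 13.737162
  V(2,+0) = exp(-r*dt) * [p_u*0.000000 + p_m*0.370000 + p_d*13.783402] = 3.312547
  V(2,+1) = exp(-r*dt) * [p_u*0.000000 + p_m*0.000000 + p_d*0.370000] = 0.082322
  V(2,+2) = exp(-r*dt) * [p_u*0.000000 + p_m*0.000000 + p_d*0.000000] = 0.000000
  V(1,-1) = exp(-r*dt) * [p_u*3.312547 + p_m*13.737162 + p_d*20.329071] = 14.014186
  V(1,+0) = exp(-r*dt) * [p_u*0.082322 + p_m*3.312547 + p_d*13.737162] = 5.266462
  V(1,+1) = exp(-r*dt) * [p_u*0.000000 + p_m*0.082322 + p_d*3.312547] = 0.791715
  V(0,+0) = exp(-r*dt) * [p_u*0.791715 + p_m*5.266462 + p_d*14.014186] = 6.704216

Answer: Price = V(0,0) = 6.7042
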